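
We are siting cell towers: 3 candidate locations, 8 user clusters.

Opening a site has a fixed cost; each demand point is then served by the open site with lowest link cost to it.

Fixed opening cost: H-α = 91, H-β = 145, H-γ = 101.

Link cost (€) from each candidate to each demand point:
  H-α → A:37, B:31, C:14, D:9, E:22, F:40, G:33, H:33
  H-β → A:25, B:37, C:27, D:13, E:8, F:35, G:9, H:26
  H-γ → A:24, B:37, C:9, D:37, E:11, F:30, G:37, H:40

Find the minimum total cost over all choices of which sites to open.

310

Open {H-α}: assign each demand point to its cheapest open site.
  A→H-α 37, B→H-α 31, C→H-α 14, D→H-α 9, E→H-α 22, F→H-α 40, G→H-α 33, H→H-α 33
  link cost 219, fixed 91 → total 310.
Compare {H-β}: link cost 180 + fixed 145 = 325.
Compare {H-γ}: link cost 225 + fixed 101 = 326.
Compare {H-α, H-γ}: link cost 180 + fixed 192 = 372.
All other subsets cost ≥ 325. Minimum total cost: 310.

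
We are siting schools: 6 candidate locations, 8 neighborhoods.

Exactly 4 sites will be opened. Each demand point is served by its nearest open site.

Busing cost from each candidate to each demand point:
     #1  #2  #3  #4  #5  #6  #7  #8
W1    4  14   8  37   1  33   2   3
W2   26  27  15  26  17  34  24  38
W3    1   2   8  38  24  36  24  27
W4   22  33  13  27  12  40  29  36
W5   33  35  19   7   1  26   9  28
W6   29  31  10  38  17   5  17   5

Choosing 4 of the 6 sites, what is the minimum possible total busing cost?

29

Open {W1, W3, W5, W6}.
  #1→W3 1, #2→W3 2, #3→W1 8, #4→W5 7, #5→W1 1, #6→W6 5, #7→W1 2, #8→W1 3  ⇒ total 29.
Compare {W2, W3, W5, W6}: total 38.
Compare {W3, W4, W5, W6}: total 38.
No size-4 selection does better; minimum is 29.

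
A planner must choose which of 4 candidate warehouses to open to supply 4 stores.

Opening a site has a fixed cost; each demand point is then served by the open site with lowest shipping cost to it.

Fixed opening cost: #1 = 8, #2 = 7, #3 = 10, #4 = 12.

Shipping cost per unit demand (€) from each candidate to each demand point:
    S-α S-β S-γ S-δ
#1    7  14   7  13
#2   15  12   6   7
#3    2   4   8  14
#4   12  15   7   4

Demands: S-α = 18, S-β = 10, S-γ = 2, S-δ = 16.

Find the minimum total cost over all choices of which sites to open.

176

Open {#3, #4}: assign each demand point to its cheapest open site.
  S-α→#3 18×2=36, S-β→#3 10×4=40, S-γ→#4 2×7=14, S-δ→#4 16×4=64
  shipping cost 154, fixed 22 → total 176.
Compare {#2, #3, #4}: shipping cost 152 + fixed 29 = 181.
Compare {#1, #3, #4}: shipping cost 154 + fixed 30 = 184.
Compare {#1, #2, #3, #4}: shipping cost 152 + fixed 37 = 189.
All other subsets cost ≥ 181. Minimum total cost: 176.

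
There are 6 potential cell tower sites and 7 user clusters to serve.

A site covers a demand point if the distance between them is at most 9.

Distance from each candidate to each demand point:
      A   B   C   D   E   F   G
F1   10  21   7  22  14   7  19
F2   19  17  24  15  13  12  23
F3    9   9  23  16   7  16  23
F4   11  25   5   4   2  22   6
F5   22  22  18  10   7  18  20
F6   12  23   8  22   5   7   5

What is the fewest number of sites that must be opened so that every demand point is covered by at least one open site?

Coverage sets (demand points within 9 of each site):
  F1: {C, F}
  F2: {}
  F3: {A, B, E}
  F4: {C, D, E, G}
  F5: {E}
  F6: {C, E, F, G}
No 2 sites suffice: every size-2 union leaves at least one demand point uncovered.
But {F1, F3, F4} covers everything, so the minimum is 3.

3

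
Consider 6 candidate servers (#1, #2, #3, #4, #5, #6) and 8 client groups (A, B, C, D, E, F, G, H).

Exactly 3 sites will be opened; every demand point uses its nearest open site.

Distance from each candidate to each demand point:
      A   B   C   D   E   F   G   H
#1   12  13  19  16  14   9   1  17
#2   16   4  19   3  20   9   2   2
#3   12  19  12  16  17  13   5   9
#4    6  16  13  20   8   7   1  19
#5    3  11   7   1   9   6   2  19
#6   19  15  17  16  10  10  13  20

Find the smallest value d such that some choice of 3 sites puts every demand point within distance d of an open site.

Open {#2, #4, #5}.
  Farthest demand point is E at distance 8 (to #4); all others are ≤ 8.
With {#1, #2, #5} the worst case is 9.
With {#2, #3, #5} the worst case is 9.
No size-3 selection achieves below 8.

8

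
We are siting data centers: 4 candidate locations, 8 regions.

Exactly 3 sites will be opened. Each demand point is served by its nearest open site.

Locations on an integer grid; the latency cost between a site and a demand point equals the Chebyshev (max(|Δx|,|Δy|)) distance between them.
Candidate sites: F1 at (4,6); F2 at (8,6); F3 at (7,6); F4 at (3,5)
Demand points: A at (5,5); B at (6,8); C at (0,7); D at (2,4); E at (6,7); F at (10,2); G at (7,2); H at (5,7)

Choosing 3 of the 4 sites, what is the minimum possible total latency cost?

17

Open {F1, F3, F4}.
  A→F1 1, B→F1 2, C→F4 3, D→F4 1, E→F3 1, F→F3 4, G→F1 4, H→F1 1  ⇒ total 17.
Compare {F1, F2, F4}: total 18.
Compare {F1, F2, F3}: total 19.
No size-3 selection does better; minimum is 17.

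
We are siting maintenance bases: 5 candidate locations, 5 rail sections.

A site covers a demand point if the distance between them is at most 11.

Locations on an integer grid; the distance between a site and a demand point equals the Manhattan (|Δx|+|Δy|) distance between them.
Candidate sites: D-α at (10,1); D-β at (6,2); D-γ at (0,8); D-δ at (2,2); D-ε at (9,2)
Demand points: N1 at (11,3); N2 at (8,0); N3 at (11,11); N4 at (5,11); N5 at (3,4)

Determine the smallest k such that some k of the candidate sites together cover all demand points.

Coverage sets (demand points within 11 of each site):
  D-α: {N1, N2, N3, N5}
  D-β: {N1, N2, N4, N5}
  D-γ: {N4, N5}
  D-δ: {N1, N2, N5}
  D-ε: {N1, N2, N3, N5}
No single site covers all 5 demand points.
But {D-α, D-β} covers everything, so the minimum is 2.

2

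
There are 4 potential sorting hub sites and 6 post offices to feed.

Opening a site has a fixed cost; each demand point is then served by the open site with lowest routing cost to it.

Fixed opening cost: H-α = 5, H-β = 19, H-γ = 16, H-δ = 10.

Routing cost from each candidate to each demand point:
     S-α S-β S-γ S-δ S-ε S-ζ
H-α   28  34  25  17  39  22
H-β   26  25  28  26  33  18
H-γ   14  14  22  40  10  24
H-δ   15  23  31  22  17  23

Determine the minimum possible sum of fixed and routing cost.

120

Open {H-α, H-γ}: assign each demand point to its cheapest open site.
  S-α→H-γ 14, S-β→H-γ 14, S-γ→H-γ 22, S-δ→H-α 17, S-ε→H-γ 10, S-ζ→H-α 22
  routing cost 99, fixed 21 → total 120.
Compare {H-α, H-γ, H-δ}: routing cost 99 + fixed 31 = 130.
Compare {H-γ, H-δ}: routing cost 105 + fixed 26 = 131.
Compare {H-α, H-δ}: routing cost 119 + fixed 15 = 134.
All other subsets cost ≥ 130. Minimum total cost: 120.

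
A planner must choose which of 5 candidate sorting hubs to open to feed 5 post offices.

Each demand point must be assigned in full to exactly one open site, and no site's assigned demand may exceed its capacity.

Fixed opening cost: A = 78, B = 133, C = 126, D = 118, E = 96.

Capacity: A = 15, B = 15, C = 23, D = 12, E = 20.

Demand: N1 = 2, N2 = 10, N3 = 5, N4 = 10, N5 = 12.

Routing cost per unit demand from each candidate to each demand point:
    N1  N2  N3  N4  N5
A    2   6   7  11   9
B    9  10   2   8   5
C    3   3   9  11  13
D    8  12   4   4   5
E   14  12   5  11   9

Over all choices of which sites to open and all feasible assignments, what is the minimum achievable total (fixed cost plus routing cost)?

501

Open {C, E}; cheapest assignment that respects the capacities:
  C (cap 23, load 22): N1, N2, N4 — cost 2×3 + 10×3 + 10×11 = 146
  E (cap 20, load 17): N3, N5 — cost 5×5 + 12×9 = 133
  Shipping 279, fixed 222 → total 501.
  Any other capacity-feasible assignment to {C, E} ships for at least 279.
Compare {A, D, E}: its best feasible assignment gives total 529.
Compare {A, B, D}: its best feasible assignment gives total 540.
Every other set of open sites that can feasibly serve all demand totals ≥ 529 even under its best assignment. Minimum: 501.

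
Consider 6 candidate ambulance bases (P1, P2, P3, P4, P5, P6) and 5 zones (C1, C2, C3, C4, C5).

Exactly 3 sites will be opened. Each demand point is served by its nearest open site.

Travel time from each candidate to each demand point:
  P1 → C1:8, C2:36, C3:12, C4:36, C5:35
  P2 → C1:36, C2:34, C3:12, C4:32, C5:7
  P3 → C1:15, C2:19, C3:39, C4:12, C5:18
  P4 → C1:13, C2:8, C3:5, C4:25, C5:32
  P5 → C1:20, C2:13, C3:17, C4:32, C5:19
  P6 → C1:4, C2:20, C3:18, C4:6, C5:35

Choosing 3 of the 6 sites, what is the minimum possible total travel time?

30

Open {P2, P4, P6}.
  C1→P6 4, C2→P4 8, C3→P4 5, C4→P6 6, C5→P2 7  ⇒ total 30.
Compare {P3, P4, P6}: total 41.
Compare {P2, P5, P6}: total 42.
No size-3 selection does better; minimum is 30.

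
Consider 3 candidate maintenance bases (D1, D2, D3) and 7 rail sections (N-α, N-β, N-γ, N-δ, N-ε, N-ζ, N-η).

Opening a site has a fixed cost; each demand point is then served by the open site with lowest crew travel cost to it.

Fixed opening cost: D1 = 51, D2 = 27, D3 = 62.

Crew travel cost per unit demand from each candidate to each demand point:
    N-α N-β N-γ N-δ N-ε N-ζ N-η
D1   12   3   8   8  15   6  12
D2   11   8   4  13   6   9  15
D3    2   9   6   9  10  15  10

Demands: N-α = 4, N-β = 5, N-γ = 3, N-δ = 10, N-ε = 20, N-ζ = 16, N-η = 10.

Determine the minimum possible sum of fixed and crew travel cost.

565

Open {D1, D2}: assign each demand point to its cheapest open site.
  N-α→D2 4×11=44, N-β→D1 5×3=15, N-γ→D2 3×4=12, N-δ→D1 10×8=80, N-ε→D2 20×6=120, N-ζ→D1 16×6=96, N-η→D1 10×12=120
  crew travel cost 487, fixed 78 → total 565.
Compare {D1, D2, D3}: crew travel cost 431 + fixed 140 = 571.
Compare {D2, D3}: crew travel cost 514 + fixed 89 = 603.
Compare {D1, D3}: crew travel cost 517 + fixed 113 = 630.
All other subsets cost ≥ 571. Minimum total cost: 565.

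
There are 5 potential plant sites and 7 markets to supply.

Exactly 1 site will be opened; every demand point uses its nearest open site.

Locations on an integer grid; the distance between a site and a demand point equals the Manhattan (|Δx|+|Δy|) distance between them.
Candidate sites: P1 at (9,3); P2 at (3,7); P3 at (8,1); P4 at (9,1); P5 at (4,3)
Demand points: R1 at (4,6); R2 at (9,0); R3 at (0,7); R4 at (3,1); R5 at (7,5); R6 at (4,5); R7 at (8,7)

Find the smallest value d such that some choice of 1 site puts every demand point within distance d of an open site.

8

Open {P5}.
  Farthest demand point is R2 at distance 8 (to P5); all others are ≤ 8.
With {P1} the worst case is 13.
With {P2} the worst case is 13.
No size-1 selection achieves below 8.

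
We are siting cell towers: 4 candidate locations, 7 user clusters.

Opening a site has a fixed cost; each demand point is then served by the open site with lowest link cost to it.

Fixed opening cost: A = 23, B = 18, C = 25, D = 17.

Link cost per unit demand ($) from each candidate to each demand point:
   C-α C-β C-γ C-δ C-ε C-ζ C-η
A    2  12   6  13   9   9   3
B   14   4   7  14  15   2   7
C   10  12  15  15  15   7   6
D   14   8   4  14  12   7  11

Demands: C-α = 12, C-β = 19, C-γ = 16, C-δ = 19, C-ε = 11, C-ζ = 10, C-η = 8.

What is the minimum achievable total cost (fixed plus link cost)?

Open {A, B, D}: assign each demand point to its cheapest open site.
  C-α→A 12×2=24, C-β→B 19×4=76, C-γ→D 16×4=64, C-δ→A 19×13=247, C-ε→A 11×9=99, C-ζ→B 10×2=20, C-η→A 8×3=24
  link cost 554, fixed 58 → total 612.
Compare {A, B}: link cost 586 + fixed 41 = 627.
Compare {A, B, C, D}: link cost 554 + fixed 83 = 637.
Compare {A, B, C}: link cost 586 + fixed 66 = 652.
All other subsets cost ≥ 627. Minimum total cost: 612.

612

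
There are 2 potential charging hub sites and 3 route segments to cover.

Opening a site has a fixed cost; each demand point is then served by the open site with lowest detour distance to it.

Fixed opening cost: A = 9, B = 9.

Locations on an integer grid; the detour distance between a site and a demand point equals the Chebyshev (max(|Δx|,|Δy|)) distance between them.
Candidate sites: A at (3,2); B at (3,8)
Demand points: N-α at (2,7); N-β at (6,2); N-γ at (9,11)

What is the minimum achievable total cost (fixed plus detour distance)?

22

Open {B}: assign each demand point to its cheapest open site.
  N-α→B 1, N-β→B 6, N-γ→B 6
  detour distance 13, fixed 9 → total 22.
Compare {A}: detour distance 17 + fixed 9 = 26.
Compare {A, B}: detour distance 10 + fixed 18 = 28.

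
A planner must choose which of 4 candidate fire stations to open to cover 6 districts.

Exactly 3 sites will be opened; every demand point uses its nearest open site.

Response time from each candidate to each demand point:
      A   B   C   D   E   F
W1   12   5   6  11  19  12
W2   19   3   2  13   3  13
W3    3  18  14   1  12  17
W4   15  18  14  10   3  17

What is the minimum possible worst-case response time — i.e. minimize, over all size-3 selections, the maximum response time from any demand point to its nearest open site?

Open {W1, W2, W3}.
  Farthest demand point is F at response time 12 (to W1); all others are ≤ 12.
With {W1, W2, W4} the worst case is 12.
With {W1, W3, W4} the worst case is 12.
No size-3 selection achieves below 12.

12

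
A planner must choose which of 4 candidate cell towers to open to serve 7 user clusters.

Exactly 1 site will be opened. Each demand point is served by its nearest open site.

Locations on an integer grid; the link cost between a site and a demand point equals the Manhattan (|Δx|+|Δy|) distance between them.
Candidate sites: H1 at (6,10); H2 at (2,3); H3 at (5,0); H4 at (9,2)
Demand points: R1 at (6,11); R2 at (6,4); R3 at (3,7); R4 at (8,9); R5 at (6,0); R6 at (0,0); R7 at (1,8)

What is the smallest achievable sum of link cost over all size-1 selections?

49

Open {H1}.
  R1→H1 1, R2→H1 6, R3→H1 6, R4→H1 3, R5→H1 10, R6→H1 16, R7→H1 7  ⇒ total 49.
Compare {H2}: total 52.
Compare {H3}: total 56.
No size-1 selection does better; minimum is 49.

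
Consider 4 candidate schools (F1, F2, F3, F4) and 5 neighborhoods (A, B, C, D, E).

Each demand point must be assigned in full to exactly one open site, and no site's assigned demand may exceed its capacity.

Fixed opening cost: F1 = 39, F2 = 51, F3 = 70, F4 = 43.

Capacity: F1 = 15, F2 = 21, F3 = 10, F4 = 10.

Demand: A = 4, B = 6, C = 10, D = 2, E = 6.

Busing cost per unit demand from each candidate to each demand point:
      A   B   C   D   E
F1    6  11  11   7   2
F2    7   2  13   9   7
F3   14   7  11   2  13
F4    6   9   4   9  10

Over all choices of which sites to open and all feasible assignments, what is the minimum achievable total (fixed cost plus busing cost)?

234

Open {F2, F4}; cheapest assignment that respects the capacities:
  F2 (cap 21, load 18): A, B, D, E — cost 4×7 + 6×2 + 2×9 + 6×7 = 100
  F4 (cap 10, load 10): C — cost 10×4 = 40
  Shipping 140, fixed 94 → total 234.
  Any other capacity-feasible assignment to {F2, F4} ships for at least 140.
Compare {F1, F2, F4}: its best feasible assignment gives total 235.
Compare {F1, F3, F4}: its best feasible assignment gives total 274.
Every other set of open sites that can feasibly serve all demand totals ≥ 235 even under its best assignment. Minimum: 234.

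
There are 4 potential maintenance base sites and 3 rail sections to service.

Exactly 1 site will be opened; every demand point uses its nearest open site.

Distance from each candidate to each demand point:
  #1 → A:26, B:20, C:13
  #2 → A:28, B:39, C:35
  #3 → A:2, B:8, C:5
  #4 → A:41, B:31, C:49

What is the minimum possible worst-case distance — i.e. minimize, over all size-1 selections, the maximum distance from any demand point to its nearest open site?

Open {#3}.
  Farthest demand point is B at distance 8 (to #3); all others are ≤ 8.
With {#1} the worst case is 26.
With {#2} the worst case is 39.
No size-1 selection achieves below 8.

8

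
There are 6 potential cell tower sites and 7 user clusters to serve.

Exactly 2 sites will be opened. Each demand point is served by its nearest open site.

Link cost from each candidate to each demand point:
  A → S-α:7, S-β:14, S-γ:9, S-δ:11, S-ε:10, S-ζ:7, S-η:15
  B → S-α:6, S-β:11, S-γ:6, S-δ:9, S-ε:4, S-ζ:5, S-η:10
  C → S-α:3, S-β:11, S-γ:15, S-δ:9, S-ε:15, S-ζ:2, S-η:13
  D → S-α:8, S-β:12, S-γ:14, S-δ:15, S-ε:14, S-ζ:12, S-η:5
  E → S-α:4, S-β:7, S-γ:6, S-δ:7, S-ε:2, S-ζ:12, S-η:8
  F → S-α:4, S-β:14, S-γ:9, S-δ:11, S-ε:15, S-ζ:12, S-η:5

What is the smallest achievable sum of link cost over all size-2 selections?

35

Open {C, E}.
  S-α→C 3, S-β→E 7, S-γ→E 6, S-δ→E 7, S-ε→E 2, S-ζ→C 2, S-η→E 8  ⇒ total 35.
Compare {B, E}: total 39.
Compare {A, E}: total 41.
No size-2 selection does better; minimum is 35.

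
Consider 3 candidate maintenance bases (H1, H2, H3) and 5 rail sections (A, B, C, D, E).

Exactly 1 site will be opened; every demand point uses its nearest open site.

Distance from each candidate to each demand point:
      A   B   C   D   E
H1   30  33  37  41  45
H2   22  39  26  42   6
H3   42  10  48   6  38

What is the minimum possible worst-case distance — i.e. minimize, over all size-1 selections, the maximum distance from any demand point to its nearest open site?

42

Open {H2}.
  Farthest demand point is D at distance 42 (to H2); all others are ≤ 42.
With {H1} the worst case is 45.
With {H3} the worst case is 48.
No size-1 selection achieves below 42.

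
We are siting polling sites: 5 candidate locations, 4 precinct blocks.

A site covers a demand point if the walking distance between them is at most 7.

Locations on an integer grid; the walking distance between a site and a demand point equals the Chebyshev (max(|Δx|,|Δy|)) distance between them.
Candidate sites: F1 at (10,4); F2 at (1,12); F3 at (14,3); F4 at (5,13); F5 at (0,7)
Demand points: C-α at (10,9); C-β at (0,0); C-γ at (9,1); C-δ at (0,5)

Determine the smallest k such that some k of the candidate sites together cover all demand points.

Coverage sets (demand points within 7 of each site):
  F1: {C-α, C-γ}
  F2: {C-δ}
  F3: {C-α, C-γ}
  F4: {C-α}
  F5: {C-β, C-δ}
No single site covers all 4 demand points.
But {F1, F5} covers everything, so the minimum is 2.

2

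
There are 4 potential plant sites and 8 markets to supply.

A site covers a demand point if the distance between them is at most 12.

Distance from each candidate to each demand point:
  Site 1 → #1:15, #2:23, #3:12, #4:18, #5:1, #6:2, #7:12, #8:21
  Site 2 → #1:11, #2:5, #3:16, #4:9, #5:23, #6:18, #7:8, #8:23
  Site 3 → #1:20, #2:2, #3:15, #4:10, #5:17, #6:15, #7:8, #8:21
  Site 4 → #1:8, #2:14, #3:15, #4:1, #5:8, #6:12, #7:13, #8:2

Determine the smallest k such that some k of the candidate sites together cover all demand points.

3

Coverage sets (demand points within 12 of each site):
  Site 1: {#3, #5, #6, #7}
  Site 2: {#1, #2, #4, #7}
  Site 3: {#2, #4, #7}
  Site 4: {#1, #4, #5, #6, #8}
No 2 sites suffice: every size-2 union leaves at least one demand point uncovered.
But {Site 1, Site 2, Site 4} covers everything, so the minimum is 3.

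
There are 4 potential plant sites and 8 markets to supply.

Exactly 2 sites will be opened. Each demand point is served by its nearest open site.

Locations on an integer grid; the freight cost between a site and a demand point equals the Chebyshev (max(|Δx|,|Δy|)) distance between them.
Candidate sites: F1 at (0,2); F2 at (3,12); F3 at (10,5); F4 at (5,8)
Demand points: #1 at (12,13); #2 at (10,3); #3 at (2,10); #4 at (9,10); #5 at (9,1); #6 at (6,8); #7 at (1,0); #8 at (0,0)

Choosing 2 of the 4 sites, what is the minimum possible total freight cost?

31

Open {F1, F4}.
  #1→F4 7, #2→F4 5, #3→F4 3, #4→F4 4, #5→F4 7, #6→F4 1, #7→F1 2, #8→F1 2  ⇒ total 31.
Compare {F1, F3}: total 35.
Compare {F3, F4}: total 37.
No size-2 selection does better; minimum is 31.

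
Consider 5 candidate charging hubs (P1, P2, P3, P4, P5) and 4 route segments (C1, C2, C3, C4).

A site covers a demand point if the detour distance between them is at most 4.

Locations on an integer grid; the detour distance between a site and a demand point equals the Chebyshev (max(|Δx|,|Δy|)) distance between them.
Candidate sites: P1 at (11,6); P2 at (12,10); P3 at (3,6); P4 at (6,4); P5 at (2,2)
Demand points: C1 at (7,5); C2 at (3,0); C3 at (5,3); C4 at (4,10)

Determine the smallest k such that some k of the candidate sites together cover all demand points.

2

Coverage sets (demand points within 4 of each site):
  P1: {C1}
  P2: {}
  P3: {C1, C3, C4}
  P4: {C1, C2, C3}
  P5: {C2, C3}
No single site covers all 4 demand points.
But {P3, P4} covers everything, so the minimum is 2.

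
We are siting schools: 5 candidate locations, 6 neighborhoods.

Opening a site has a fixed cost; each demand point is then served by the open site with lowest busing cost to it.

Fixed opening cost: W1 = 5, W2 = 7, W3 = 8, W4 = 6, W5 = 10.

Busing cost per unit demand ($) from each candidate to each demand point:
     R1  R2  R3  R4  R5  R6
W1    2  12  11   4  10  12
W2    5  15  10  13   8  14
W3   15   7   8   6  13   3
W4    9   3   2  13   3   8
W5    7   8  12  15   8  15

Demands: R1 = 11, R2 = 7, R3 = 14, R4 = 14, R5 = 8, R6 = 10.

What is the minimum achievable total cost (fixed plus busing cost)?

200

Open {W1, W3, W4}: assign each demand point to its cheapest open site.
  R1→W1 11×2=22, R2→W4 7×3=21, R3→W4 14×2=28, R4→W1 14×4=56, R5→W4 8×3=24, R6→W3 10×3=30
  busing cost 181, fixed 19 → total 200.
Compare {W1, W2, W3, W4}: busing cost 181 + fixed 26 = 207.
Compare {W1, W3, W4, W5}: busing cost 181 + fixed 29 = 210.
Compare {W1, W2, W3, W4, W5}: busing cost 181 + fixed 36 = 217.
All other subsets cost ≥ 207. Minimum total cost: 200.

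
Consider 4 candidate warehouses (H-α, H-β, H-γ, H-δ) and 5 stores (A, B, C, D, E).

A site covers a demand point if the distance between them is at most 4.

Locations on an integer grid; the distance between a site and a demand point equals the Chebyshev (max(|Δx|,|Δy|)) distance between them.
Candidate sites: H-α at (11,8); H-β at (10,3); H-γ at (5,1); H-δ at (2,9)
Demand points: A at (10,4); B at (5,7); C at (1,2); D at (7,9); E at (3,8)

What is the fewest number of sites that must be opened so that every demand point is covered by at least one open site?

3

Coverage sets (demand points within 4 of each site):
  H-α: {A, D}
  H-β: {A}
  H-γ: {C}
  H-δ: {B, E}
No 2 sites suffice: every size-2 union leaves at least one demand point uncovered.
But {H-α, H-γ, H-δ} covers everything, so the minimum is 3.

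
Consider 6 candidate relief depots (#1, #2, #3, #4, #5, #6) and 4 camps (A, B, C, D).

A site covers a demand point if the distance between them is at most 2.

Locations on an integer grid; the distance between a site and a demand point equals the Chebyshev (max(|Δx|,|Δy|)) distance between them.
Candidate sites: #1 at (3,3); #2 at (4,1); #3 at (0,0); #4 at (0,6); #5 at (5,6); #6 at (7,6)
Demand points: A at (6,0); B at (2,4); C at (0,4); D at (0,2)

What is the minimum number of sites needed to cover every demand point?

3

Coverage sets (demand points within 2 of each site):
  #1: {B}
  #2: {A}
  #3: {D}
  #4: {B, C}
  #5: {}
  #6: {}
No 2 sites suffice: every size-2 union leaves at least one demand point uncovered.
But {#2, #3, #4} covers everything, so the minimum is 3.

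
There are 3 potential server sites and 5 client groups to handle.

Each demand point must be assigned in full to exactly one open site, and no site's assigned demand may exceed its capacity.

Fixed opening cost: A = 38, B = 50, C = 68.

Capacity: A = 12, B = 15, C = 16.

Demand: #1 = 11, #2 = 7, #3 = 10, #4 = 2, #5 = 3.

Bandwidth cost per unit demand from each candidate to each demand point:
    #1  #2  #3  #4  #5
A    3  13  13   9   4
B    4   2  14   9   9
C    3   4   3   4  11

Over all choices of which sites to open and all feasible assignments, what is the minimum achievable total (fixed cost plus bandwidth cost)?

Open {A, B, C}; cheapest assignment that respects the capacities:
  A (cap 12, load 11): #1 — cost 11×3 = 33
  B (cap 15, load 10): #2, #5 — cost 7×2 + 3×9 = 41
  C (cap 16, load 12): #3, #4 — cost 10×3 + 2×4 = 38
  Shipping 112, fixed 156 → total 268.
  Any other capacity-feasible assignment to {A, B, C} ships for at least 112.
Total demand is 33 and no other set of sites has combined capacity ≥ 33, so {A, B, C} is the only feasible choice of open sites. Minimum: 268.

268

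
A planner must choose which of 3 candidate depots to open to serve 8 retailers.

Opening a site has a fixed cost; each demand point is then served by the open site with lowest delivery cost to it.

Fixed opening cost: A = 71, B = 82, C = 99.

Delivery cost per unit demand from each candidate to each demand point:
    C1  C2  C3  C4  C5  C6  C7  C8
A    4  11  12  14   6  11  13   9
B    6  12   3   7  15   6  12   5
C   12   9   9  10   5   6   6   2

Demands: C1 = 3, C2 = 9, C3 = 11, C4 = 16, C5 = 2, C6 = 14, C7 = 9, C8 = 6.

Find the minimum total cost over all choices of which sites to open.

585

Open {B, C}: assign each demand point to its cheapest open site.
  C1→B 3×6=18, C2→C 9×9=81, C3→B 11×3=33, C4→B 16×7=112, C5→C 2×5=10, C6→B 14×6=84, C7→C 9×6=54, C8→C 6×2=12
  delivery cost 404, fixed 181 → total 585.
Compare {B}: delivery cost 523 + fixed 82 = 605.
Compare {C}: delivery cost 536 + fixed 99 = 635.
Compare {A, B}: delivery cost 490 + fixed 153 = 643.
All other subsets cost ≥ 605. Minimum total cost: 585.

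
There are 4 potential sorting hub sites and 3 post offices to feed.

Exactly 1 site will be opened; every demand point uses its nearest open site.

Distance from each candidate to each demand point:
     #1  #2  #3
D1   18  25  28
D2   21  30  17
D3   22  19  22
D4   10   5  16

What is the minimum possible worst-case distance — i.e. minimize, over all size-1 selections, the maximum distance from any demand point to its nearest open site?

Open {D4}.
  Farthest demand point is #3 at distance 16 (to D4); all others are ≤ 16.
With {D3} the worst case is 22.
With {D1} the worst case is 28.
No size-1 selection achieves below 16.

16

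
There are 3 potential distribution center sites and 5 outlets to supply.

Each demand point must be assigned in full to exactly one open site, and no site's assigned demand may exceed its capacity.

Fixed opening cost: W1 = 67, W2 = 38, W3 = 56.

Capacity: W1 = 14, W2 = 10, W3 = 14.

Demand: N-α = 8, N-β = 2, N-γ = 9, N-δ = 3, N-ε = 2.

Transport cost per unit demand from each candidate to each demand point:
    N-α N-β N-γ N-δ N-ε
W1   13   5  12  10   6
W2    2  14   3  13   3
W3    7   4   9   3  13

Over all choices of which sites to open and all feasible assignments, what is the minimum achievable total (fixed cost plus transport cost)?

214

Open {W2, W3}; cheapest assignment that respects the capacities:
  W2 (cap 10, load 10): N-α, N-ε — cost 8×2 + 2×3 = 22
  W3 (cap 14, load 14): N-β, N-γ, N-δ — cost 2×4 + 9×9 + 3×3 = 98
  Shipping 120, fixed 94 → total 214.
  Any other capacity-feasible assignment to {W2, W3} ships for at least 120.
Compare {W1, W2, W3}: its best feasible assignment gives total 273.
Compare {W1, W2}: its best feasible assignment gives total 275.
Every other set of open sites that can feasibly serve all demand totals ≥ 273 even under its best assignment. Minimum: 214.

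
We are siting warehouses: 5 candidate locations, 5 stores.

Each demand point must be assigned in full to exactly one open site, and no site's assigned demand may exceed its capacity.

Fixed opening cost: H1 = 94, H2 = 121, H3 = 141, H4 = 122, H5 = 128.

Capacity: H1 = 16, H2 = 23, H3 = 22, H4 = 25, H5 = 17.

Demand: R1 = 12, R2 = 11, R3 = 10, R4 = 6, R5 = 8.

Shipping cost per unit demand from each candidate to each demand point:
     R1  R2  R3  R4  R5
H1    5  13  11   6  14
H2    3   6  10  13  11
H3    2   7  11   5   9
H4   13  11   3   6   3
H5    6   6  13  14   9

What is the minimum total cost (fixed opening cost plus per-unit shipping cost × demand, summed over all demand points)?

435

Open {H2, H4}; cheapest assignment that respects the capacities:
  H2 (cap 23, load 23): R1, R2 — cost 12×3 + 11×6 = 102
  H4 (cap 25, load 24): R3, R4, R5 — cost 10×3 + 6×6 + 8×3 = 90
  Shipping 192, fixed 243 → total 435.
  Any other capacity-feasible assignment to {H2, H4} ships for at least 192.
Compare {H1, H2, H4}: its best feasible assignment gives total 529.
Compare {H2, H3, H4}: its best feasible assignment gives total 558.
Every other set of open sites that can feasibly serve all demand totals ≥ 529 even under its best assignment. Minimum: 435.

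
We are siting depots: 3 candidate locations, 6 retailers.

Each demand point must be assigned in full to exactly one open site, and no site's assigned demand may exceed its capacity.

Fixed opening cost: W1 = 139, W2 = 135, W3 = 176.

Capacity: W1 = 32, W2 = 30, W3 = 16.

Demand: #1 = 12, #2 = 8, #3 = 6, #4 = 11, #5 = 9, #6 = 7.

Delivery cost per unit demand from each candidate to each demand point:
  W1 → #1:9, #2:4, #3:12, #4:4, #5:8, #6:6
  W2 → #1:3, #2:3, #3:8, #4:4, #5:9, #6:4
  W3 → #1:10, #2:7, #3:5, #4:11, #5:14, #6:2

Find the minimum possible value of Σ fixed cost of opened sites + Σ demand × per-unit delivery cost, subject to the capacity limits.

534

Open {W1, W2}; cheapest assignment that respects the capacities:
  W1 (cap 32, load 28): #2, #4, #5 — cost 8×4 + 11×4 + 9×8 = 148
  W2 (cap 30, load 25): #1, #3, #6 — cost 12×3 + 6×8 + 7×4 = 112
  Shipping 260, fixed 274 → total 534.
  Any other capacity-feasible assignment to {W1, W2} ships for at least 260.
Compare {W1, W2, W3}: its best feasible assignment gives total 670.
Every other set of open sites that can feasibly serve all demand totals ≥ 670 even under its best assignment. Minimum: 534.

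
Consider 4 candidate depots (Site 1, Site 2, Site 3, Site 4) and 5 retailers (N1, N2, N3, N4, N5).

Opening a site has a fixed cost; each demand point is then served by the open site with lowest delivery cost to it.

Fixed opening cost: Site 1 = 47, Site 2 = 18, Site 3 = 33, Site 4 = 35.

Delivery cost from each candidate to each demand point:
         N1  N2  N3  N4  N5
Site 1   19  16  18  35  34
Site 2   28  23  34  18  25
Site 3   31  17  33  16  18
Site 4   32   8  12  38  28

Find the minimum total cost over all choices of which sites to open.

Open {Site 2, Site 4}: assign each demand point to its cheapest open site.
  N1→Site 2 28, N2→Site 4 8, N3→Site 4 12, N4→Site 2 18, N5→Site 2 25
  delivery cost 91, fixed 53 → total 144.
Compare {Site 2}: delivery cost 128 + fixed 18 = 146.
Compare {Site 3}: delivery cost 115 + fixed 33 = 148.
Compare {Site 4}: delivery cost 118 + fixed 35 = 153.
All other subsets cost ≥ 146. Minimum total cost: 144.

144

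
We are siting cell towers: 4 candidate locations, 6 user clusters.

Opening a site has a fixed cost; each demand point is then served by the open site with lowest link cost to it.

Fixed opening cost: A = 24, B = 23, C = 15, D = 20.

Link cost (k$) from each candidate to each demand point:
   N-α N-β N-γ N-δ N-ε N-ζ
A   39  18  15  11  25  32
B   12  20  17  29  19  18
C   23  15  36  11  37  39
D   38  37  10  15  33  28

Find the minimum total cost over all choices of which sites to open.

130

Open {B, C}: assign each demand point to its cheapest open site.
  N-α→B 12, N-β→C 15, N-γ→B 17, N-δ→C 11, N-ε→B 19, N-ζ→B 18
  link cost 92, fixed 38 → total 130.
Compare {B, D}: link cost 94 + fixed 43 = 137.
Compare {B}: link cost 115 + fixed 23 = 138.
Compare {A, B}: link cost 93 + fixed 47 = 140.
All other subsets cost ≥ 137. Minimum total cost: 130.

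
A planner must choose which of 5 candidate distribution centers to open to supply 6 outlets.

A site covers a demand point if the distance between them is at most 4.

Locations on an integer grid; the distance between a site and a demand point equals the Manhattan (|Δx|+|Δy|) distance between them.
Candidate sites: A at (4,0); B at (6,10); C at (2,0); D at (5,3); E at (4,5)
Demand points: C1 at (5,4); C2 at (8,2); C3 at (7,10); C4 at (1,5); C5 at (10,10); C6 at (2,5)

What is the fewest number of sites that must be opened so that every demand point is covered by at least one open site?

Coverage sets (demand points within 4 of each site):
  A: {}
  B: {C3, C5}
  C: {}
  D: {C1, C2}
  E: {C1, C4, C6}
No 2 sites suffice: every size-2 union leaves at least one demand point uncovered.
But {B, D, E} covers everything, so the minimum is 3.

3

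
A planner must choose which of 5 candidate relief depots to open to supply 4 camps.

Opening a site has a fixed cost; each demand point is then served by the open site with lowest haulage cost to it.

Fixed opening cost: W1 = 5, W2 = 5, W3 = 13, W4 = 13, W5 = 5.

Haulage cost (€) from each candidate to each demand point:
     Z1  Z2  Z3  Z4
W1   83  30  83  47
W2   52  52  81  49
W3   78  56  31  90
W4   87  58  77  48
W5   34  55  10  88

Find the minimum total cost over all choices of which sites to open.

131

Open {W1, W5}: assign each demand point to its cheapest open site.
  Z1→W5 34, Z2→W1 30, Z3→W5 10, Z4→W1 47
  haulage cost 121, fixed 10 → total 131.
Compare {W1, W2, W5}: haulage cost 121 + fixed 15 = 136.
Compare {W1, W3, W5}: haulage cost 121 + fixed 23 = 144.
Compare {W1, W4, W5}: haulage cost 121 + fixed 23 = 144.
All other subsets cost ≥ 136. Minimum total cost: 131.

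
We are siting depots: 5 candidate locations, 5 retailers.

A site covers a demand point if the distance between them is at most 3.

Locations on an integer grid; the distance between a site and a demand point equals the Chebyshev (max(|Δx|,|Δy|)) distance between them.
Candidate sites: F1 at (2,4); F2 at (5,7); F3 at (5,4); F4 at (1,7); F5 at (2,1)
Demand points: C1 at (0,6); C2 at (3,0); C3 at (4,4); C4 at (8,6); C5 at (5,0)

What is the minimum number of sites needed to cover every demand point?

Coverage sets (demand points within 3 of each site):
  F1: {C1, C3}
  F2: {C3, C4}
  F3: {C3, C4}
  F4: {C1, C3}
  F5: {C2, C3, C5}
No 2 sites suffice: every size-2 union leaves at least one demand point uncovered.
But {F1, F2, F5} covers everything, so the minimum is 3.

3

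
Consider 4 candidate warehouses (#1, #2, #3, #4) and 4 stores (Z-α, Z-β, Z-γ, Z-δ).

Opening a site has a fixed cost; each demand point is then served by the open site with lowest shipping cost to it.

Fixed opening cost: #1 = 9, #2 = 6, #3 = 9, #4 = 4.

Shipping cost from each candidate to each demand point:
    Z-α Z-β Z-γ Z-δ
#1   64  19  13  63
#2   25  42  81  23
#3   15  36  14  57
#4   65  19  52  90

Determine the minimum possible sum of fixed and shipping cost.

90

Open {#2, #3, #4}: assign each demand point to its cheapest open site.
  Z-α→#3 15, Z-β→#4 19, Z-γ→#3 14, Z-δ→#2 23
  shipping cost 71, fixed 19 → total 90.
Compare {#1, #2, #3}: shipping cost 70 + fixed 24 = 94.
Compare {#1, #2}: shipping cost 80 + fixed 15 = 95.
Compare {#1, #2, #3, #4}: shipping cost 70 + fixed 28 = 98.
All other subsets cost ≥ 94. Minimum total cost: 90.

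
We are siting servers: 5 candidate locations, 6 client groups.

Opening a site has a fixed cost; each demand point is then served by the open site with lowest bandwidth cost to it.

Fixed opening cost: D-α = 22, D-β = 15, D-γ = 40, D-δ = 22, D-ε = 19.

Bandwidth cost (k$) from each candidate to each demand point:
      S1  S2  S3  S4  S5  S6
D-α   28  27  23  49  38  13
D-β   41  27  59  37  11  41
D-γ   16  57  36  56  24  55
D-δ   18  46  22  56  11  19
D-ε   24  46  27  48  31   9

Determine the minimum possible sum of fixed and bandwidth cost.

Open {D-β, D-ε}: assign each demand point to its cheapest open site.
  S1→D-ε 24, S2→D-β 27, S3→D-ε 27, S4→D-β 37, S5→D-β 11, S6→D-ε 9
  bandwidth cost 135, fixed 34 → total 169.
Compare {D-β, D-δ}: bandwidth cost 134 + fixed 37 = 171.
Compare {D-α, D-β}: bandwidth cost 139 + fixed 37 = 176.
Compare {D-β, D-δ, D-ε}: bandwidth cost 124 + fixed 56 = 180.
All other subsets cost ≥ 171. Minimum total cost: 169.

169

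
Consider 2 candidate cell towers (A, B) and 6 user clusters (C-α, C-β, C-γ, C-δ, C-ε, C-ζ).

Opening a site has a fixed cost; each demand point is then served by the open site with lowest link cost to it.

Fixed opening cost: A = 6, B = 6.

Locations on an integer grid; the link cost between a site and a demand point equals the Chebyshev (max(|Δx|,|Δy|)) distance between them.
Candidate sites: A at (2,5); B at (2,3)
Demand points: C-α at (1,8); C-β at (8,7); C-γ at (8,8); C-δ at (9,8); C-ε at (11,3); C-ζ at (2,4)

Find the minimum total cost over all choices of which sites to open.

Open {A}: assign each demand point to its cheapest open site.
  C-α→A 3, C-β→A 6, C-γ→A 6, C-δ→A 7, C-ε→A 9, C-ζ→A 1
  link cost 32, fixed 6 → total 38.
Compare {B}: link cost 34 + fixed 6 = 40.
Compare {A, B}: link cost 32 + fixed 12 = 44.

38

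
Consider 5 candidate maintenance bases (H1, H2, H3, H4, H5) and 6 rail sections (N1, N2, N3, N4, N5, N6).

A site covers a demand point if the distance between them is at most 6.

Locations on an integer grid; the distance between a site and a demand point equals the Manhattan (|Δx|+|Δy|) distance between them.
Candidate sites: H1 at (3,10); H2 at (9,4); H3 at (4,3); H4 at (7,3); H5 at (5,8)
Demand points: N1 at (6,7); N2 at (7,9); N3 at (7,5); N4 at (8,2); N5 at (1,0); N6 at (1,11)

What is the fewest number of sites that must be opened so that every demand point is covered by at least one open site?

2

Coverage sets (demand points within 6 of each site):
  H1: {N1, N2, N6}
  H2: {N1, N3, N4}
  H3: {N1, N3, N4, N5}
  H4: {N1, N2, N3, N4}
  H5: {N1, N2, N3}
No single site covers all 6 demand points.
But {H1, H3} covers everything, so the minimum is 2.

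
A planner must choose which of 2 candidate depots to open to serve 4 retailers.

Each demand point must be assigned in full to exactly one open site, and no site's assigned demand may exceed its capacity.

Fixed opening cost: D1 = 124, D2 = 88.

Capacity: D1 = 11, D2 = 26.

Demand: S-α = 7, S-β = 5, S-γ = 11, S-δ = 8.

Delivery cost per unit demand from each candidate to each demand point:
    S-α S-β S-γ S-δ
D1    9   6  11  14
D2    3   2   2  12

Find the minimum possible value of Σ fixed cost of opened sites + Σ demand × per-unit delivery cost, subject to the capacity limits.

377

Open {D1, D2}; cheapest assignment that respects the capacities:
  D1 (cap 11, load 8): S-δ — cost 8×14 = 112
  D2 (cap 26, load 23): S-α, S-β, S-γ — cost 7×3 + 5×2 + 11×2 = 53
  Shipping 165, fixed 212 → total 377.
  Any other capacity-feasible assignment to {D1, D2} ships for at least 165.
Total demand is 31 and no other set of sites has combined capacity ≥ 31, so {D1, D2} is the only feasible choice of open sites. Minimum: 377.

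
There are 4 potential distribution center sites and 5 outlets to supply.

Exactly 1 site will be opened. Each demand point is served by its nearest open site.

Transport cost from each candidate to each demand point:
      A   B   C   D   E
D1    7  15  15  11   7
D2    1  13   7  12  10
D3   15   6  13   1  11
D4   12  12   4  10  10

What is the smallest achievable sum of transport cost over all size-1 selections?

Open {D2}.
  A→D2 1, B→D2 13, C→D2 7, D→D2 12, E→D2 10  ⇒ total 43.
Compare {D3}: total 46.
Compare {D4}: total 48.
No size-1 selection does better; minimum is 43.

43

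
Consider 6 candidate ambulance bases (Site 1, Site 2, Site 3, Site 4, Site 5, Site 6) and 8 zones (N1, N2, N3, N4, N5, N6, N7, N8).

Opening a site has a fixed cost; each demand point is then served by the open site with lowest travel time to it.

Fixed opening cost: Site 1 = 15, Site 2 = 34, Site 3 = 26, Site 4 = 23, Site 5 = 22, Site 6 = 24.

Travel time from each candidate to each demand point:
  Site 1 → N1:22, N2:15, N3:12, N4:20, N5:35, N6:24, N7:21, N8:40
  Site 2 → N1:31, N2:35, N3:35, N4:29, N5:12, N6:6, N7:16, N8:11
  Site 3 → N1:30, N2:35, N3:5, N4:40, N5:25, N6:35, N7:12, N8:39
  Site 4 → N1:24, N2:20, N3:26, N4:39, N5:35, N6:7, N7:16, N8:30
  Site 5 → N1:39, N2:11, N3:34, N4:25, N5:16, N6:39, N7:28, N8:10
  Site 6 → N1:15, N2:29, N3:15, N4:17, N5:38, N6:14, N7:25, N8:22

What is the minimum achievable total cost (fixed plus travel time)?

Open {Site 1, Site 2}: assign each demand point to its cheapest open site.
  N1→Site 1 22, N2→Site 1 15, N3→Site 1 12, N4→Site 1 20, N5→Site 2 12, N6→Site 2 6, N7→Site 2 16, N8→Site 2 11
  travel time 114, fixed 49 → total 163.
Compare {Site 5, Site 6}: travel time 123 + fixed 46 = 169.
Compare {Site 3, Site 5, Site 6}: travel time 100 + fixed 72 = 172.
Compare {Site 1, Site 5}: travel time 136 + fixed 37 = 173.
All other subsets cost ≥ 169. Minimum total cost: 163.

163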